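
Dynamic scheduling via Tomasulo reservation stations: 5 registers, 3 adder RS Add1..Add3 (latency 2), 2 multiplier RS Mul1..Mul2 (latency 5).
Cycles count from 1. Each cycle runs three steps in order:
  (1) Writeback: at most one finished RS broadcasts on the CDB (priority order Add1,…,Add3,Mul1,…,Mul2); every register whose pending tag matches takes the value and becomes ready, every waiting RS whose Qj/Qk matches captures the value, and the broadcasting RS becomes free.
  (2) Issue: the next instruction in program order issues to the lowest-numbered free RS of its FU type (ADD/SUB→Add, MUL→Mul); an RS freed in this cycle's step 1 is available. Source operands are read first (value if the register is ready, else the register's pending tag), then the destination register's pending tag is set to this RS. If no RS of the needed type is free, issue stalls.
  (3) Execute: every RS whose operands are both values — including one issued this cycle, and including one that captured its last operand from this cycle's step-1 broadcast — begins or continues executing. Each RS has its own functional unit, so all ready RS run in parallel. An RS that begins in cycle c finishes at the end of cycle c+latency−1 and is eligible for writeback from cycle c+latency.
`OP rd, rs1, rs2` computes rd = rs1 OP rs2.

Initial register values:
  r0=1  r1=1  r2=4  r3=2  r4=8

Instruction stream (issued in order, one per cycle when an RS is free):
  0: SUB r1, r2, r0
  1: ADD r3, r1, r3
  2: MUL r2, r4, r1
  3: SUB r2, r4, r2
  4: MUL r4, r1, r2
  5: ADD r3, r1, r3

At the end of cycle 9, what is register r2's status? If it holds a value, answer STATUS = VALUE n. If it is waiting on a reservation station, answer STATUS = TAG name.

cycle 1: issue SUB r1<-Add1 // r0:1,r1:Add1,r2:4,r3:2,r4:8
cycle 2: issue ADD r3<-Add2 // r0:1,r1:Add1,r2:4,r3:Add2,r4:8
cycle 3: CDB Add1=3; issue MUL r2<-Mul1 // r0:1,r1:3,r2:Mul1,r3:Add2,r4:8
cycle 4: issue SUB r2<-Add1 // r0:1,r1:3,r2:Add1,r3:Add2,r4:8
cycle 5: CDB Add2=5; issue MUL r4<-Mul2 // r0:1,r1:3,r2:Add1,r3:5,r4:Mul2
cycle 6: issue ADD r3<-Add2 // r0:1,r1:3,r2:Add1,r3:Add2,r4:Mul2
cycle 7: - // r0:1,r1:3,r2:Add1,r3:Add2,r4:Mul2
cycle 8: CDB Add2=8 // r0:1,r1:3,r2:Add1,r3:8,r4:Mul2
cycle 9: CDB Mul1=24 // r0:1,r1:3,r2:Add1,r3:8,r4:Mul2

STATUS = TAG Add1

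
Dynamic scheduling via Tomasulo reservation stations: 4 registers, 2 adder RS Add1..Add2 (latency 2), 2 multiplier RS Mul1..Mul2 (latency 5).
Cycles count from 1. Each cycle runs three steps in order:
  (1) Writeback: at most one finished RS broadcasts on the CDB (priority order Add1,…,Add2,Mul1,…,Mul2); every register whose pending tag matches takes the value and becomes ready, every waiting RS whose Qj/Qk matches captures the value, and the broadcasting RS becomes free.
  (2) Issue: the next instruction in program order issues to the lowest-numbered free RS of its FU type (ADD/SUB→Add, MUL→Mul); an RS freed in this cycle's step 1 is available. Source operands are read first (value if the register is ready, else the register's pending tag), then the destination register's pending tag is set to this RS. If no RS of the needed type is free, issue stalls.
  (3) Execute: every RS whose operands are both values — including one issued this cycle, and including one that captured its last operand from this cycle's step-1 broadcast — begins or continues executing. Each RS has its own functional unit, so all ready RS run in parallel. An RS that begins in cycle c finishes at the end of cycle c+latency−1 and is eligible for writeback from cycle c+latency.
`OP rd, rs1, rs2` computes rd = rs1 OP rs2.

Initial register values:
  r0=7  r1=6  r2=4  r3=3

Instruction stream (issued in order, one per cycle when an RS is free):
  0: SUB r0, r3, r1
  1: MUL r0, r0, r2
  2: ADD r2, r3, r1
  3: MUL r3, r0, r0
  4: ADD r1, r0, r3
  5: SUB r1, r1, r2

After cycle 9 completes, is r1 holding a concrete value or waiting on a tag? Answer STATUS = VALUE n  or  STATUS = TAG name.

cycle 1: issue SUB r0<-Add1 // r0:Add1,r1:6,r2:4,r3:3
cycle 2: issue MUL r0<-Mul1 // r0:Mul1,r1:6,r2:4,r3:3
cycle 3: CDB Add1=-3; issue ADD r2<-Add1 // r0:Mul1,r1:6,r2:Add1,r3:3
cycle 4: issue MUL r3<-Mul2 // r0:Mul1,r1:6,r2:Add1,r3:Mul2
cycle 5: CDB Add1=9; issue ADD r1<-Add1 // r0:Mul1,r1:Add1,r2:9,r3:Mul2
cycle 6: issue SUB r1<-Add2 // r0:Mul1,r1:Add2,r2:9,r3:Mul2
cycle 7: - // r0:Mul1,r1:Add2,r2:9,r3:Mul2
cycle 8: CDB Mul1=-12 // r0:-12,r1:Add2,r2:9,r3:Mul2
cycle 9: - // r0:-12,r1:Add2,r2:9,r3:Mul2

STATUS = TAG Add2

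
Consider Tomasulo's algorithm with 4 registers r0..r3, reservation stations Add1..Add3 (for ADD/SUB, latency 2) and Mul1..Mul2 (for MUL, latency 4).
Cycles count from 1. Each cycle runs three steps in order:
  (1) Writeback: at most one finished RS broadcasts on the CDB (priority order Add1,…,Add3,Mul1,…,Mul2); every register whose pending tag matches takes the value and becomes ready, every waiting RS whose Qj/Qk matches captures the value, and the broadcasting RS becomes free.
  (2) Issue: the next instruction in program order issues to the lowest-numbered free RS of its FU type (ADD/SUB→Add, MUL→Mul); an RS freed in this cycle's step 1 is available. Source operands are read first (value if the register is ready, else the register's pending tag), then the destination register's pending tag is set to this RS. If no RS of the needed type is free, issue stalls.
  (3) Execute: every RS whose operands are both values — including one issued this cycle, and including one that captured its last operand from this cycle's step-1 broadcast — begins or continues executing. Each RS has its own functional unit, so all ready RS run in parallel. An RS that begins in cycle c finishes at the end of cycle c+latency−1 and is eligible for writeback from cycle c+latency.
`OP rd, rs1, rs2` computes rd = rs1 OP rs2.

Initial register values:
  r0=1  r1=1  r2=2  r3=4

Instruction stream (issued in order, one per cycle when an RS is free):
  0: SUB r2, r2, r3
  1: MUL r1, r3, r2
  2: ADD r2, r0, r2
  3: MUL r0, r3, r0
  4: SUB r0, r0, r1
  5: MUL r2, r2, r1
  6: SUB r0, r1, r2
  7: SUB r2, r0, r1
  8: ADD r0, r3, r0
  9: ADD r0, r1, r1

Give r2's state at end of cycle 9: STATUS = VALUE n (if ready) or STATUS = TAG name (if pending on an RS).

c1: issue SUB r2<-Add1 | r0:1,r1:1,r2:Add1,r3:4
c2: issue MUL r1<-Mul1 | r0:1,r1:Mul1,r2:Add1,r3:4
c3: CDB Add1=-2; issue ADD r2<-Add1 | r0:1,r1:Mul1,r2:Add1,r3:4
c4: issue MUL r0<-Mul2 | r0:Mul2,r1:Mul1,r2:Add1,r3:4
c5: CDB Add1=-1; issue SUB r0<-Add1 | r0:Add1,r1:Mul1,r2:-1,r3:4
c6: stall | r0:Add1,r1:Mul1,r2:-1,r3:4
c7: CDB Mul1=-8; issue MUL r2<-Mul1 | r0:Add1,r1:-8,r2:Mul1,r3:4
c8: CDB Mul2=4; issue SUB r0<-Add2 | r0:Add2,r1:-8,r2:Mul1,r3:4
c9: issue SUB r2<-Add3 | r0:Add2,r1:-8,r2:Add3,r3:4

STATUS = TAG Add3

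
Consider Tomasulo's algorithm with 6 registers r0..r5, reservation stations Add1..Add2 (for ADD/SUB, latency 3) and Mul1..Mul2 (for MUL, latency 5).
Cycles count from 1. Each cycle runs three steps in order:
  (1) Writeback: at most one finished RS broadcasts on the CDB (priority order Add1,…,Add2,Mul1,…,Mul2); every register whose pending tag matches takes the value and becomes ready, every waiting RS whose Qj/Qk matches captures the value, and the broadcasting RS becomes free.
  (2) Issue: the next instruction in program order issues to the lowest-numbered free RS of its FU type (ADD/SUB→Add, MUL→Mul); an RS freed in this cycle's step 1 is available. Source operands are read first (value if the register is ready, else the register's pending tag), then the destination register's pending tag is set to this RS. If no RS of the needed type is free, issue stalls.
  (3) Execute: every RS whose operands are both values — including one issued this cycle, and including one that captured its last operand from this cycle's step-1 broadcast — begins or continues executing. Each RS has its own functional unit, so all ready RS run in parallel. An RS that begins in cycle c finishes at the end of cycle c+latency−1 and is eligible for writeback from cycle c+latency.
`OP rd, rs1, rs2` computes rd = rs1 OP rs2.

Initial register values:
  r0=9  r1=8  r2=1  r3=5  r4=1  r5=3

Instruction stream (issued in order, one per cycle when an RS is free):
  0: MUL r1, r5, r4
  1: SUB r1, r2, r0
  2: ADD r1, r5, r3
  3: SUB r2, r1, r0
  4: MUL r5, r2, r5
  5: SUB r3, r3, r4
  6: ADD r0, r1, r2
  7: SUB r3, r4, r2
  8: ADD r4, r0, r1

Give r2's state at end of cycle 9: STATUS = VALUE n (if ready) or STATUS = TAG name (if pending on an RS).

STATUS = VALUE -1

  c1: issue MUL r1<-Mul1  regs: r0:9,r1:Mul1,r2:1,r3:5,r4:1,r5:3
  c2: issue SUB r1<-Add1  regs: r0:9,r1:Add1,r2:1,r3:5,r4:1,r5:3
  c3: issue ADD r1<-Add2  regs: r0:9,r1:Add2,r2:1,r3:5,r4:1,r5:3
  c4: stall  regs: r0:9,r1:Add2,r2:1,r3:5,r4:1,r5:3
  c5: CDB Add1=-8; issue SUB r2<-Add1  regs: r0:9,r1:Add2,r2:Add1,r3:5,r4:1,r5:3
  c6: CDB Add2=8; issue MUL r5<-Mul2  regs: r0:9,r1:8,r2:Add1,r3:5,r4:1,r5:Mul2
  c7: CDB Mul1=3; issue SUB r3<-Add2  regs: r0:9,r1:8,r2:Add1,r3:Add2,r4:1,r5:Mul2
  c8: stall  regs: r0:9,r1:8,r2:Add1,r3:Add2,r4:1,r5:Mul2
  c9: CDB Add1=-1; issue ADD r0<-Add1  regs: r0:Add1,r1:8,r2:-1,r3:Add2,r4:1,r5:Mul2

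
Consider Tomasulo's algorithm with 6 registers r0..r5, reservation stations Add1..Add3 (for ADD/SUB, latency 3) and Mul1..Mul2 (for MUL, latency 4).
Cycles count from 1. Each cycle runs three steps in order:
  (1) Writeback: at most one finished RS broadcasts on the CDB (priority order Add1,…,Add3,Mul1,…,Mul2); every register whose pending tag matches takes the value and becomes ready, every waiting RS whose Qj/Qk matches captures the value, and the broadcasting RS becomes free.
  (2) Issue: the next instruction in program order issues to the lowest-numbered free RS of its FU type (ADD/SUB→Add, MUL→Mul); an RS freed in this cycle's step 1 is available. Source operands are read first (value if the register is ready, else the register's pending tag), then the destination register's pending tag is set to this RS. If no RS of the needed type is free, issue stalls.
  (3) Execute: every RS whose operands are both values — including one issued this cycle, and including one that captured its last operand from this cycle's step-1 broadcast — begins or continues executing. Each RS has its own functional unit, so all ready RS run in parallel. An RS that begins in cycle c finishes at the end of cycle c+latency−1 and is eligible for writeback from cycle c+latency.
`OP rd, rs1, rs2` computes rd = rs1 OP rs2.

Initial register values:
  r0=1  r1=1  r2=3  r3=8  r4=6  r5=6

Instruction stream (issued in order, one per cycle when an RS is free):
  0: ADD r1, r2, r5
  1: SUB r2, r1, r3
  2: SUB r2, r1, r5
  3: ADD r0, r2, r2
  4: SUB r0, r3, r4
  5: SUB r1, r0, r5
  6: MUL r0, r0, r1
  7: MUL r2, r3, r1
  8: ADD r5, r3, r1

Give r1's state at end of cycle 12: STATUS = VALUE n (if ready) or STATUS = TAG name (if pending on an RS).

  c1: issue ADD r1<-Add1  regs: r0:1,r1:Add1,r2:3,r3:8,r4:6,r5:6
  c2: issue SUB r2<-Add2  regs: r0:1,r1:Add1,r2:Add2,r3:8,r4:6,r5:6
  c3: issue SUB r2<-Add3  regs: r0:1,r1:Add1,r2:Add3,r3:8,r4:6,r5:6
  c4: CDB Add1=9; issue ADD r0<-Add1  regs: r0:Add1,r1:9,r2:Add3,r3:8,r4:6,r5:6
  c5: stall  regs: r0:Add1,r1:9,r2:Add3,r3:8,r4:6,r5:6
  c6: stall  regs: r0:Add1,r1:9,r2:Add3,r3:8,r4:6,r5:6
  c7: CDB Add2=1; issue SUB r0<-Add2  regs: r0:Add2,r1:9,r2:Add3,r3:8,r4:6,r5:6
  c8: CDB Add3=3; issue SUB r1<-Add3  regs: r0:Add2,r1:Add3,r2:3,r3:8,r4:6,r5:6
  c9: issue MUL r0<-Mul1  regs: r0:Mul1,r1:Add3,r2:3,r3:8,r4:6,r5:6
  c10: CDB Add2=2; issue MUL r2<-Mul2  regs: r0:Mul1,r1:Add3,r2:Mul2,r3:8,r4:6,r5:6
  c11: CDB Add1=6; issue ADD r5<-Add1  regs: r0:Mul1,r1:Add3,r2:Mul2,r3:8,r4:6,r5:Add1
  c12: -  regs: r0:Mul1,r1:Add3,r2:Mul2,r3:8,r4:6,r5:Add1

STATUS = TAG Add3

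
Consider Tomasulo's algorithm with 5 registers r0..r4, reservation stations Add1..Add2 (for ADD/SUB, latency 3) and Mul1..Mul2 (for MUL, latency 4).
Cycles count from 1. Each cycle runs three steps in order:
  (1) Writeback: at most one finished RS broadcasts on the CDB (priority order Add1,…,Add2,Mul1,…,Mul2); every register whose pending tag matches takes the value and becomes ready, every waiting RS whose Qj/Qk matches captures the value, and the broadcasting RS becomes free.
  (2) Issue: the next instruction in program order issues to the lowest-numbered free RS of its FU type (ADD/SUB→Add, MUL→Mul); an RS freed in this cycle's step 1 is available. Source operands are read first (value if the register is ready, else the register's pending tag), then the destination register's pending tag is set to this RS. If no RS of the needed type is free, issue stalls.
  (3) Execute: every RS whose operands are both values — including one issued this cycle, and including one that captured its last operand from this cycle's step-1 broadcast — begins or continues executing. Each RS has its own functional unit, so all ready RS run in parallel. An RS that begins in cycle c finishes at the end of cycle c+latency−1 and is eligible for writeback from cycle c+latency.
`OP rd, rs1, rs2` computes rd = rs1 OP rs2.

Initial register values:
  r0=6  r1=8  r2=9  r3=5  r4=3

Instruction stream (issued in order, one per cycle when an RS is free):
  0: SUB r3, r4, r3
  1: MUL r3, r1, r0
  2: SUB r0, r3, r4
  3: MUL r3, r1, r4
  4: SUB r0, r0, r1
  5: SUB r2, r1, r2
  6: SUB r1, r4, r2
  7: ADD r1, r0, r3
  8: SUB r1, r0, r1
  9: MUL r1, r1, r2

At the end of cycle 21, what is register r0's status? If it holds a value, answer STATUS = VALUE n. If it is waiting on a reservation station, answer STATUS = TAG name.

c1: issue SUB r3<-Add1 | r0:6,r1:8,r2:9,r3:Add1,r4:3
c2: issue MUL r3<-Mul1 | r0:6,r1:8,r2:9,r3:Mul1,r4:3
c3: issue SUB r0<-Add2 | r0:Add2,r1:8,r2:9,r3:Mul1,r4:3
c4: CDB Add1=-2; issue MUL r3<-Mul2 | r0:Add2,r1:8,r2:9,r3:Mul2,r4:3
c5: issue SUB r0<-Add1 | r0:Add1,r1:8,r2:9,r3:Mul2,r4:3
c6: CDB Mul1=48; stall | r0:Add1,r1:8,r2:9,r3:Mul2,r4:3
c7: stall | r0:Add1,r1:8,r2:9,r3:Mul2,r4:3
c8: CDB Mul2=24; stall | r0:Add1,r1:8,r2:9,r3:24,r4:3
c9: CDB Add2=45; issue SUB r2<-Add2 | r0:Add1,r1:8,r2:Add2,r3:24,r4:3
c10: stall | r0:Add1,r1:8,r2:Add2,r3:24,r4:3
c11: stall | r0:Add1,r1:8,r2:Add2,r3:24,r4:3
c12: CDB Add1=37; issue SUB r1<-Add1 | r0:37,r1:Add1,r2:Add2,r3:24,r4:3
c13: CDB Add2=-1; issue ADD r1<-Add2 | r0:37,r1:Add2,r2:-1,r3:24,r4:3
c14: stall | r0:37,r1:Add2,r2:-1,r3:24,r4:3
c15: stall | r0:37,r1:Add2,r2:-1,r3:24,r4:3
c16: CDB Add1=4; issue SUB r1<-Add1 | r0:37,r1:Add1,r2:-1,r3:24,r4:3
c17: CDB Add2=61; issue MUL r1<-Mul1 | r0:37,r1:Mul1,r2:-1,r3:24,r4:3
c18: - | r0:37,r1:Mul1,r2:-1,r3:24,r4:3
c19: - | r0:37,r1:Mul1,r2:-1,r3:24,r4:3
c20: CDB Add1=-24 | r0:37,r1:Mul1,r2:-1,r3:24,r4:3
c21: - | r0:37,r1:Mul1,r2:-1,r3:24,r4:3

STATUS = VALUE 37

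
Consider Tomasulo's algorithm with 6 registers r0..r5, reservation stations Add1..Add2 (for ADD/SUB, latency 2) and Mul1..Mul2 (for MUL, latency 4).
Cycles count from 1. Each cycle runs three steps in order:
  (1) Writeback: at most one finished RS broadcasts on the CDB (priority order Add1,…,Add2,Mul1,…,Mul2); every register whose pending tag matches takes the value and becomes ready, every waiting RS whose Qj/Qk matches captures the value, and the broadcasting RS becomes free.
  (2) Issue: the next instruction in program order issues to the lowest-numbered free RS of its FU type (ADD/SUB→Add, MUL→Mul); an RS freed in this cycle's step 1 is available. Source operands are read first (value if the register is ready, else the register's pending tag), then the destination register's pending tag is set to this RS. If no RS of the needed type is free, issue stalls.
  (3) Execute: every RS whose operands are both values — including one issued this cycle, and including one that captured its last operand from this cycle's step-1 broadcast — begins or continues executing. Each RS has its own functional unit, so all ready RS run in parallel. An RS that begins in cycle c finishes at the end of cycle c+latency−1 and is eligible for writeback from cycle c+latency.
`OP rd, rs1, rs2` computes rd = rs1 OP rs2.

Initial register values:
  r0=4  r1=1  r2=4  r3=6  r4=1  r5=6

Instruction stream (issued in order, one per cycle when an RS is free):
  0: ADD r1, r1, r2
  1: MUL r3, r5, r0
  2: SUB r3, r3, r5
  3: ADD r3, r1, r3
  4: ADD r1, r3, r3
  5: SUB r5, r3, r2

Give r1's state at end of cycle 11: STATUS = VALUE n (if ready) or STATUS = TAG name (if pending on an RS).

cycle 1: issue ADD r1<-Add1 // r0:4,r1:Add1,r2:4,r3:6,r4:1,r5:6
cycle 2: issue MUL r3<-Mul1 // r0:4,r1:Add1,r2:4,r3:Mul1,r4:1,r5:6
cycle 3: CDB Add1=5; issue SUB r3<-Add1 // r0:4,r1:5,r2:4,r3:Add1,r4:1,r5:6
cycle 4: issue ADD r3<-Add2 // r0:4,r1:5,r2:4,r3:Add2,r4:1,r5:6
cycle 5: stall // r0:4,r1:5,r2:4,r3:Add2,r4:1,r5:6
cycle 6: CDB Mul1=24; stall // r0:4,r1:5,r2:4,r3:Add2,r4:1,r5:6
cycle 7: stall // r0:4,r1:5,r2:4,r3:Add2,r4:1,r5:6
cycle 8: CDB Add1=18; issue ADD r1<-Add1 // r0:4,r1:Add1,r2:4,r3:Add2,r4:1,r5:6
cycle 9: stall // r0:4,r1:Add1,r2:4,r3:Add2,r4:1,r5:6
cycle 10: CDB Add2=23; issue SUB r5<-Add2 // r0:4,r1:Add1,r2:4,r3:23,r4:1,r5:Add2
cycle 11: - // r0:4,r1:Add1,r2:4,r3:23,r4:1,r5:Add2

STATUS = TAG Add1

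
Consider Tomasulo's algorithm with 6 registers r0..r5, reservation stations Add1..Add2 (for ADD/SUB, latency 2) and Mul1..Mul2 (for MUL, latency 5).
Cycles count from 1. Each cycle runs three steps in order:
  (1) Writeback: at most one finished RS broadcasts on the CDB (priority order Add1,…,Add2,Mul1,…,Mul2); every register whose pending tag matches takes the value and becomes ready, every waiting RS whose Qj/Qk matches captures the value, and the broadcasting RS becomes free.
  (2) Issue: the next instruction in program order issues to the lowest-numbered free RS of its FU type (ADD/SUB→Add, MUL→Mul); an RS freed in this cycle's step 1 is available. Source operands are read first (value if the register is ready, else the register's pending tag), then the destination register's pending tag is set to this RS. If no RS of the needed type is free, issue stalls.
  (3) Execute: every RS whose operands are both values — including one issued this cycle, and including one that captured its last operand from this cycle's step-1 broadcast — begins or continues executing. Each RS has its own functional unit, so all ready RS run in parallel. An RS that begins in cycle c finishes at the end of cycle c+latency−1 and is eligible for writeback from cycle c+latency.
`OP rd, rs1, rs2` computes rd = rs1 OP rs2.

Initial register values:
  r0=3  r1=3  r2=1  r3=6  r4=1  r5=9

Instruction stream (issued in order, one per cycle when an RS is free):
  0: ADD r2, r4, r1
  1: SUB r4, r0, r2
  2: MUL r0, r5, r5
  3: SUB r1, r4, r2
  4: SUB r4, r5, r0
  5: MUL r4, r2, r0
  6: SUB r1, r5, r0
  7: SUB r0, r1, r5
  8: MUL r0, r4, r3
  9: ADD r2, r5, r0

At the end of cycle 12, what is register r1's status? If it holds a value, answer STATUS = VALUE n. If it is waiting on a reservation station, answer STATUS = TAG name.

STATUS = VALUE -72

c1: issue ADD r2<-Add1 | r0:3,r1:3,r2:Add1,r3:6,r4:1,r5:9
c2: issue SUB r4<-Add2 | r0:3,r1:3,r2:Add1,r3:6,r4:Add2,r5:9
c3: CDB Add1=4; issue MUL r0<-Mul1 | r0:Mul1,r1:3,r2:4,r3:6,r4:Add2,r5:9
c4: issue SUB r1<-Add1 | r0:Mul1,r1:Add1,r2:4,r3:6,r4:Add2,r5:9
c5: CDB Add2=-1; issue SUB r4<-Add2 | r0:Mul1,r1:Add1,r2:4,r3:6,r4:Add2,r5:9
c6: issue MUL r4<-Mul2 | r0:Mul1,r1:Add1,r2:4,r3:6,r4:Mul2,r5:9
c7: CDB Add1=-5; issue SUB r1<-Add1 | r0:Mul1,r1:Add1,r2:4,r3:6,r4:Mul2,r5:9
c8: CDB Mul1=81; stall | r0:81,r1:Add1,r2:4,r3:6,r4:Mul2,r5:9
c9: stall | r0:81,r1:Add1,r2:4,r3:6,r4:Mul2,r5:9
c10: CDB Add1=-72; issue SUB r0<-Add1 | r0:Add1,r1:-72,r2:4,r3:6,r4:Mul2,r5:9
c11: CDB Add2=-72; issue MUL r0<-Mul1 | r0:Mul1,r1:-72,r2:4,r3:6,r4:Mul2,r5:9
c12: CDB Add1=-81; issue ADD r2<-Add1 | r0:Mul1,r1:-72,r2:Add1,r3:6,r4:Mul2,r5:9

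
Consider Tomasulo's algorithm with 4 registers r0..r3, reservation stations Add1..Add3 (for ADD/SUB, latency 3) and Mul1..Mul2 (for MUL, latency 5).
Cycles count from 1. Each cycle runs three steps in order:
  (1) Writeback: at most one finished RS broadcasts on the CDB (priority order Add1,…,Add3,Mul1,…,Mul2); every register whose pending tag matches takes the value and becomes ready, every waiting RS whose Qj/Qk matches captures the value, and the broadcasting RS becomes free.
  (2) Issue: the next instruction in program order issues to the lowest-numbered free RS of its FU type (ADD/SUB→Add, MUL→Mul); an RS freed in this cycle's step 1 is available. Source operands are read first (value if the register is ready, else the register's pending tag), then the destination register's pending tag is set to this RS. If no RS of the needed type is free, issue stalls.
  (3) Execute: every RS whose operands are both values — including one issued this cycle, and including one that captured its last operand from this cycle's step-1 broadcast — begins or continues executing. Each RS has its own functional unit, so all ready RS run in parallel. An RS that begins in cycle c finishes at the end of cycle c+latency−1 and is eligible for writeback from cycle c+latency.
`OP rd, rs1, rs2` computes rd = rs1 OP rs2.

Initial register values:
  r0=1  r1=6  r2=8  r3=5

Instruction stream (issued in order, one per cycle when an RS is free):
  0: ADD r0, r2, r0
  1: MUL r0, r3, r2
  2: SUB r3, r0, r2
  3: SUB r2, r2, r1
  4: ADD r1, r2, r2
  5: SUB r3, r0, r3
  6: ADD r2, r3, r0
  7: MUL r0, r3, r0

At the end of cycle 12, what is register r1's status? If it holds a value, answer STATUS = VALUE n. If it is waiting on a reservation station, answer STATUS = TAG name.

STATUS = VALUE 4

c1: issue ADD r0<-Add1 | r0:Add1,r1:6,r2:8,r3:5
c2: issue MUL r0<-Mul1 | r0:Mul1,r1:6,r2:8,r3:5
c3: issue SUB r3<-Add2 | r0:Mul1,r1:6,r2:8,r3:Add2
c4: CDB Add1=9; issue SUB r2<-Add1 | r0:Mul1,r1:6,r2:Add1,r3:Add2
c5: issue ADD r1<-Add3 | r0:Mul1,r1:Add3,r2:Add1,r3:Add2
c6: stall | r0:Mul1,r1:Add3,r2:Add1,r3:Add2
c7: CDB Add1=2; issue SUB r3<-Add1 | r0:Mul1,r1:Add3,r2:2,r3:Add1
c8: CDB Mul1=40; stall | r0:40,r1:Add3,r2:2,r3:Add1
c9: stall | r0:40,r1:Add3,r2:2,r3:Add1
c10: CDB Add3=4; issue ADD r2<-Add3 | r0:40,r1:4,r2:Add3,r3:Add1
c11: CDB Add2=32; issue MUL r0<-Mul1 | r0:Mul1,r1:4,r2:Add3,r3:Add1
c12: - | r0:Mul1,r1:4,r2:Add3,r3:Add1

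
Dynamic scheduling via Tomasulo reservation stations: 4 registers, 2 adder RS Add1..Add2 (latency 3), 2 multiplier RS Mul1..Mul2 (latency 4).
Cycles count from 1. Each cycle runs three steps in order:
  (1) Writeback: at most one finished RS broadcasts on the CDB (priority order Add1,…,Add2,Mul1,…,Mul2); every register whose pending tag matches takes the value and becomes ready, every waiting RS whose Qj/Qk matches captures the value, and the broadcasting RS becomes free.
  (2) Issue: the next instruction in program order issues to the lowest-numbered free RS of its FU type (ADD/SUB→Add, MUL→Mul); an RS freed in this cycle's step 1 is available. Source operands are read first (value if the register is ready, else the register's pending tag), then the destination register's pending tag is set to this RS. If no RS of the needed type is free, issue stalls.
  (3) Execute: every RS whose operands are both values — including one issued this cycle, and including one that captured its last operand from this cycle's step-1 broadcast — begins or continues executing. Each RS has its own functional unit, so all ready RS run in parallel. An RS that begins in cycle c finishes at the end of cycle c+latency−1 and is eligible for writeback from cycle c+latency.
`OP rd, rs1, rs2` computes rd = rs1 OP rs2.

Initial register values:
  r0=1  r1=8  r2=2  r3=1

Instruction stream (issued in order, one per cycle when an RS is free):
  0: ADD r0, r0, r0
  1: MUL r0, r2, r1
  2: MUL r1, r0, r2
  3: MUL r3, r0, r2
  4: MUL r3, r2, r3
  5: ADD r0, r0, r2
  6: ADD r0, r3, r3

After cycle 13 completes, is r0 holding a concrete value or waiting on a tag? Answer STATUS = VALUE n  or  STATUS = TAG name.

  c1: issue ADD r0<-Add1  regs: r0:Add1,r1:8,r2:2,r3:1
  c2: issue MUL r0<-Mul1  regs: r0:Mul1,r1:8,r2:2,r3:1
  c3: issue MUL r1<-Mul2  regs: r0:Mul1,r1:Mul2,r2:2,r3:1
  c4: CDB Add1=2; stall  regs: r0:Mul1,r1:Mul2,r2:2,r3:1
  c5: stall  regs: r0:Mul1,r1:Mul2,r2:2,r3:1
  c6: CDB Mul1=16; issue MUL r3<-Mul1  regs: r0:16,r1:Mul2,r2:2,r3:Mul1
  c7: stall  regs: r0:16,r1:Mul2,r2:2,r3:Mul1
  c8: stall  regs: r0:16,r1:Mul2,r2:2,r3:Mul1
  c9: stall  regs: r0:16,r1:Mul2,r2:2,r3:Mul1
  c10: CDB Mul1=32; issue MUL r3<-Mul1  regs: r0:16,r1:Mul2,r2:2,r3:Mul1
  c11: CDB Mul2=32; issue ADD r0<-Add1  regs: r0:Add1,r1:32,r2:2,r3:Mul1
  c12: issue ADD r0<-Add2  regs: r0:Add2,r1:32,r2:2,r3:Mul1
  c13: -  regs: r0:Add2,r1:32,r2:2,r3:Mul1

STATUS = TAG Add2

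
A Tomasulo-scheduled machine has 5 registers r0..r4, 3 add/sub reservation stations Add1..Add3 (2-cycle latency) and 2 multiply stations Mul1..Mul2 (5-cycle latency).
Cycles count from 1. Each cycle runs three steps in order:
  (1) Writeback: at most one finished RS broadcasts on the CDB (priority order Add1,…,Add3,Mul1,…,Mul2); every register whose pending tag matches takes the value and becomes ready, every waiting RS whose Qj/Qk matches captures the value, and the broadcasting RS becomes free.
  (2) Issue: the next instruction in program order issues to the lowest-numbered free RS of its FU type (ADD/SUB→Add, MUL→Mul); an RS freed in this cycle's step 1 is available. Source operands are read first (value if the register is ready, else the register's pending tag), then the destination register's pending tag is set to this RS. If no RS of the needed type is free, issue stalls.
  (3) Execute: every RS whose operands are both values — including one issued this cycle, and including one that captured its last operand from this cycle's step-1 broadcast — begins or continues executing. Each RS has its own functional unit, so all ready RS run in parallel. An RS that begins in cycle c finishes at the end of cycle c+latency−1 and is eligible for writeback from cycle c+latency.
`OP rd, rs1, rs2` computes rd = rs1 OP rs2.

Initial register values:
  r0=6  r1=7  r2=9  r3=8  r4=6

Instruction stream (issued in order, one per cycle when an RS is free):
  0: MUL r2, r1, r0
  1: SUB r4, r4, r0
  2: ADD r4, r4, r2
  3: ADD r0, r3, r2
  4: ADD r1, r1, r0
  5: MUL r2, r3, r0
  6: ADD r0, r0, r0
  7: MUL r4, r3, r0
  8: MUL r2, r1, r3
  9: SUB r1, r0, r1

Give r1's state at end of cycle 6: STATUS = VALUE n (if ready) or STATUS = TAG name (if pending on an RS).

  c1: issue MUL r2<-Mul1  regs: r0:6,r1:7,r2:Mul1,r3:8,r4:6
  c2: issue SUB r4<-Add1  regs: r0:6,r1:7,r2:Mul1,r3:8,r4:Add1
  c3: issue ADD r4<-Add2  regs: r0:6,r1:7,r2:Mul1,r3:8,r4:Add2
  c4: CDB Add1=0; issue ADD r0<-Add1  regs: r0:Add1,r1:7,r2:Mul1,r3:8,r4:Add2
  c5: issue ADD r1<-Add3  regs: r0:Add1,r1:Add3,r2:Mul1,r3:8,r4:Add2
  c6: CDB Mul1=42; issue MUL r2<-Mul1  regs: r0:Add1,r1:Add3,r2:Mul1,r3:8,r4:Add2

STATUS = TAG Add3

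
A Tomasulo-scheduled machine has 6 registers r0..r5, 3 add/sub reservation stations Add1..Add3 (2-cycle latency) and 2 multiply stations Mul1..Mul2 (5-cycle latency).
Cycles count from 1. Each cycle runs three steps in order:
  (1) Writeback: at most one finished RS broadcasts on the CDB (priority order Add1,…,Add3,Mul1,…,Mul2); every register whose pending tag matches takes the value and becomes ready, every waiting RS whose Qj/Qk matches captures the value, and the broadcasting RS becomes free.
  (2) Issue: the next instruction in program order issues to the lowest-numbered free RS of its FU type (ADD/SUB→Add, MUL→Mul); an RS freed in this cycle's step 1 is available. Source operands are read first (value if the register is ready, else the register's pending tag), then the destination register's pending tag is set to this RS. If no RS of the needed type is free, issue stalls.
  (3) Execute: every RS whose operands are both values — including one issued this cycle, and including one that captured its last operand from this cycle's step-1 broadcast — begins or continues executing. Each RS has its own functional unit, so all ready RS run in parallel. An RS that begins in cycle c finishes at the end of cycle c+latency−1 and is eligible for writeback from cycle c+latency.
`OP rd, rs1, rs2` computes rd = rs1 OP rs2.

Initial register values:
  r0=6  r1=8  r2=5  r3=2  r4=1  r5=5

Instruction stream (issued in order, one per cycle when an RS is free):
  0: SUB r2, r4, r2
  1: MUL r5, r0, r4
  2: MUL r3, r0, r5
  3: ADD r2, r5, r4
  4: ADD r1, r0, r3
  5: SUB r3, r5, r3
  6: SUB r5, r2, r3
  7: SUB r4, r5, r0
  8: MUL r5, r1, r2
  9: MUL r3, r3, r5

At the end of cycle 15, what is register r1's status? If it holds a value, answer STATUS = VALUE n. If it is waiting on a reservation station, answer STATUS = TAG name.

cycle 1: issue SUB r2<-Add1 // r0:6,r1:8,r2:Add1,r3:2,r4:1,r5:5
cycle 2: issue MUL r5<-Mul1 // r0:6,r1:8,r2:Add1,r3:2,r4:1,r5:Mul1
cycle 3: CDB Add1=-4; issue MUL r3<-Mul2 // r0:6,r1:8,r2:-4,r3:Mul2,r4:1,r5:Mul1
cycle 4: issue ADD r2<-Add1 // r0:6,r1:8,r2:Add1,r3:Mul2,r4:1,r5:Mul1
cycle 5: issue ADD r1<-Add2 // r0:6,r1:Add2,r2:Add1,r3:Mul2,r4:1,r5:Mul1
cycle 6: issue SUB r3<-Add3 // r0:6,r1:Add2,r2:Add1,r3:Add3,r4:1,r5:Mul1
cycle 7: CDB Mul1=6; stall // r0:6,r1:Add2,r2:Add1,r3:Add3,r4:1,r5:6
cycle 8: stall // r0:6,r1:Add2,r2:Add1,r3:Add3,r4:1,r5:6
cycle 9: CDB Add1=7; issue SUB r5<-Add1 // r0:6,r1:Add2,r2:7,r3:Add3,r4:1,r5:Add1
cycle 10: stall // r0:6,r1:Add2,r2:7,r3:Add3,r4:1,r5:Add1
cycle 11: stall // r0:6,r1:Add2,r2:7,r3:Add3,r4:1,r5:Add1
cycle 12: CDB Mul2=36; stall // r0:6,r1:Add2,r2:7,r3:Add3,r4:1,r5:Add1
cycle 13: stall // r0:6,r1:Add2,r2:7,r3:Add3,r4:1,r5:Add1
cycle 14: CDB Add2=42; issue SUB r4<-Add2 // r0:6,r1:42,r2:7,r3:Add3,r4:Add2,r5:Add1
cycle 15: CDB Add3=-30; issue MUL r5<-Mul1 // r0:6,r1:42,r2:7,r3:-30,r4:Add2,r5:Mul1

STATUS = VALUE 42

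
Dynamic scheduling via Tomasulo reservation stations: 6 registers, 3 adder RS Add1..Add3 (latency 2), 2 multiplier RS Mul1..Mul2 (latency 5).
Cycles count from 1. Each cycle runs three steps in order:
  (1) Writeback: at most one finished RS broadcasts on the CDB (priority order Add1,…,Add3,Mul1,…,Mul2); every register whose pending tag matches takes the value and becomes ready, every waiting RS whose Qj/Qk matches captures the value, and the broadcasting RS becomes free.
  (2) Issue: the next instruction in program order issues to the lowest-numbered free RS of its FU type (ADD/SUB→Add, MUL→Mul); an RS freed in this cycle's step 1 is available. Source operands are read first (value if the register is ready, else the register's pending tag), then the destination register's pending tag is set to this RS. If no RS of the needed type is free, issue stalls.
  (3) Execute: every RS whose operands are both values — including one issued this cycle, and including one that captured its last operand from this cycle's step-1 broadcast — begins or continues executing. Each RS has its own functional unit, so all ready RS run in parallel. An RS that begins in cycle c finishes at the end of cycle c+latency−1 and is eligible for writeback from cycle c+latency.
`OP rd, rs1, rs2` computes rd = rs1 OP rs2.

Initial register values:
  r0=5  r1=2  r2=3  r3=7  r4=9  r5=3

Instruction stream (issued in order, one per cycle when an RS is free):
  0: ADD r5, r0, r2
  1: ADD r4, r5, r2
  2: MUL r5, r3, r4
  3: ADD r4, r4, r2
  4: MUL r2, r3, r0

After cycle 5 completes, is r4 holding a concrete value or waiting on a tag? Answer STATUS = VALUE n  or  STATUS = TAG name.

STATUS = TAG Add1

cycle 1: issue ADD r5<-Add1 // r0:5,r1:2,r2:3,r3:7,r4:9,r5:Add1
cycle 2: issue ADD r4<-Add2 // r0:5,r1:2,r2:3,r3:7,r4:Add2,r5:Add1
cycle 3: CDB Add1=8; issue MUL r5<-Mul1 // r0:5,r1:2,r2:3,r3:7,r4:Add2,r5:Mul1
cycle 4: issue ADD r4<-Add1 // r0:5,r1:2,r2:3,r3:7,r4:Add1,r5:Mul1
cycle 5: CDB Add2=11; issue MUL r2<-Mul2 // r0:5,r1:2,r2:Mul2,r3:7,r4:Add1,r5:Mul1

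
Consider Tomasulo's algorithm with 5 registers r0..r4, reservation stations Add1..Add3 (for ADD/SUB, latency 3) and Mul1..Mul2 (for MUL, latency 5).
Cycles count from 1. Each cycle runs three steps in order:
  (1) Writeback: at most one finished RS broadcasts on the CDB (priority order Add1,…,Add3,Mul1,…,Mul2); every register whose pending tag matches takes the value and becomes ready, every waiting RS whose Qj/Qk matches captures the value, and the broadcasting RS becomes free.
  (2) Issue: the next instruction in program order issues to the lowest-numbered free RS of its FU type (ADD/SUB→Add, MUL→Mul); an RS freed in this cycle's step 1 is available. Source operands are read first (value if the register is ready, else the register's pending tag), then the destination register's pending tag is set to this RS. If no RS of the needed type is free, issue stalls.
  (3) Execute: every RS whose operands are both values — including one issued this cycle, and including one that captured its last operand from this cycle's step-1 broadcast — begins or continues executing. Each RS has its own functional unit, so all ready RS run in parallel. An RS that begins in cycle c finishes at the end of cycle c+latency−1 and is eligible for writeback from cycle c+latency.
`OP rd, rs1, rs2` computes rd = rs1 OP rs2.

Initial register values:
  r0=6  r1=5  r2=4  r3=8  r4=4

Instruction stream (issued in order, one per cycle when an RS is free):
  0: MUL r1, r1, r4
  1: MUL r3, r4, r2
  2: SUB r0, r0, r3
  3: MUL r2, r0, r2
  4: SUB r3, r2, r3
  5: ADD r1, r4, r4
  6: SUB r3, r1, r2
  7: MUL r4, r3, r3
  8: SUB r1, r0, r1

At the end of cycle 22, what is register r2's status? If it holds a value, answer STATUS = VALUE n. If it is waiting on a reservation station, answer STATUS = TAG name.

cycle 1: issue MUL r1<-Mul1 // r0:6,r1:Mul1,r2:4,r3:8,r4:4
cycle 2: issue MUL r3<-Mul2 // r0:6,r1:Mul1,r2:4,r3:Mul2,r4:4
cycle 3: issue SUB r0<-Add1 // r0:Add1,r1:Mul1,r2:4,r3:Mul2,r4:4
cycle 4: stall // r0:Add1,r1:Mul1,r2:4,r3:Mul2,r4:4
cycle 5: stall // r0:Add1,r1:Mul1,r2:4,r3:Mul2,r4:4
cycle 6: CDB Mul1=20; issue MUL r2<-Mul1 // r0:Add1,r1:20,r2:Mul1,r3:Mul2,r4:4
cycle 7: CDB Mul2=16; issue SUB r3<-Add2 // r0:Add1,r1:20,r2:Mul1,r3:Add2,r4:4
cycle 8: issue ADD r1<-Add3 // r0:Add1,r1:Add3,r2:Mul1,r3:Add2,r4:4
cycle 9: stall // r0:Add1,r1:Add3,r2:Mul1,r3:Add2,r4:4
cycle 10: CDB Add1=-10; issue SUB r3<-Add1 // r0:-10,r1:Add3,r2:Mul1,r3:Add1,r4:4
cycle 11: CDB Add3=8; issue MUL r4<-Mul2 // r0:-10,r1:8,r2:Mul1,r3:Add1,r4:Mul2
cycle 12: issue SUB r1<-Add3 // r0:-10,r1:Add3,r2:Mul1,r3:Add1,r4:Mul2
cycle 13: - // r0:-10,r1:Add3,r2:Mul1,r3:Add1,r4:Mul2
cycle 14: - // r0:-10,r1:Add3,r2:Mul1,r3:Add1,r4:Mul2
cycle 15: CDB Add3=-18 // r0:-10,r1:-18,r2:Mul1,r3:Add1,r4:Mul2
cycle 16: CDB Mul1=-40 // r0:-10,r1:-18,r2:-40,r3:Add1,r4:Mul2
cycle 17: - // r0:-10,r1:-18,r2:-40,r3:Add1,r4:Mul2
cycle 18: - // r0:-10,r1:-18,r2:-40,r3:Add1,r4:Mul2
cycle 19: CDB Add1=48 // r0:-10,r1:-18,r2:-40,r3:48,r4:Mul2
cycle 20: CDB Add2=-56 // r0:-10,r1:-18,r2:-40,r3:48,r4:Mul2
cycle 21: - // r0:-10,r1:-18,r2:-40,r3:48,r4:Mul2
cycle 22: - // r0:-10,r1:-18,r2:-40,r3:48,r4:Mul2

STATUS = VALUE -40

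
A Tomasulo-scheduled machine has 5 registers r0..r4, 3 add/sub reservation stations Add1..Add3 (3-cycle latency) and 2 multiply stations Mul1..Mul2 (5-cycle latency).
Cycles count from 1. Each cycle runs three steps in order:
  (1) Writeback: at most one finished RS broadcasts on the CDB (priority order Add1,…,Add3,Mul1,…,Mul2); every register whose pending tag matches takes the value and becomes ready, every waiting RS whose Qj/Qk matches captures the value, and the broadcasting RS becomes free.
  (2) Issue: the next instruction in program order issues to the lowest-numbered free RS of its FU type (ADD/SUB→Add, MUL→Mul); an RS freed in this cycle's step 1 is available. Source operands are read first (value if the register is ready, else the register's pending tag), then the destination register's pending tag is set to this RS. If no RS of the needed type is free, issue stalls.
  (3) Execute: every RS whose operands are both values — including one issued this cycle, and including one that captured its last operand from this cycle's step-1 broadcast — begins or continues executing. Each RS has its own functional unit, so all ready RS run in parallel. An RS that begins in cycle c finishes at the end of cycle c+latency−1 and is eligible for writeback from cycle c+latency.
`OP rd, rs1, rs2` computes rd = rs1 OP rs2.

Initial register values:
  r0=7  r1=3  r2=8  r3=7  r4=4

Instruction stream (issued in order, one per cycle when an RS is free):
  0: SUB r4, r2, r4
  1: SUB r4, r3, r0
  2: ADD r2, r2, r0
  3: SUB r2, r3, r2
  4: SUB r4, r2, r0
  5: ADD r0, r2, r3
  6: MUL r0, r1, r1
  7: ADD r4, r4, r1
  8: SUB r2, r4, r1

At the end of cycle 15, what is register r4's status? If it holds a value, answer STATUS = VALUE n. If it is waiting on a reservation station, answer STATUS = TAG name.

c1: issue SUB r4<-Add1 | r0:7,r1:3,r2:8,r3:7,r4:Add1
c2: issue SUB r4<-Add2 | r0:7,r1:3,r2:8,r3:7,r4:Add2
c3: issue ADD r2<-Add3 | r0:7,r1:3,r2:Add3,r3:7,r4:Add2
c4: CDB Add1=4; issue SUB r2<-Add1 | r0:7,r1:3,r2:Add1,r3:7,r4:Add2
c5: CDB Add2=0; issue SUB r4<-Add2 | r0:7,r1:3,r2:Add1,r3:7,r4:Add2
c6: CDB Add3=15; issue ADD r0<-Add3 | r0:Add3,r1:3,r2:Add1,r3:7,r4:Add2
c7: issue MUL r0<-Mul1 | r0:Mul1,r1:3,r2:Add1,r3:7,r4:Add2
c8: stall | r0:Mul1,r1:3,r2:Add1,r3:7,r4:Add2
c9: CDB Add1=-8; issue ADD r4<-Add1 | r0:Mul1,r1:3,r2:-8,r3:7,r4:Add1
c10: stall | r0:Mul1,r1:3,r2:-8,r3:7,r4:Add1
c11: stall | r0:Mul1,r1:3,r2:-8,r3:7,r4:Add1
c12: CDB Add2=-15; issue SUB r2<-Add2 | r0:Mul1,r1:3,r2:Add2,r3:7,r4:Add1
c13: CDB Add3=-1 | r0:Mul1,r1:3,r2:Add2,r3:7,r4:Add1
c14: CDB Mul1=9 | r0:9,r1:3,r2:Add2,r3:7,r4:Add1
c15: CDB Add1=-12 | r0:9,r1:3,r2:Add2,r3:7,r4:-12

STATUS = VALUE -12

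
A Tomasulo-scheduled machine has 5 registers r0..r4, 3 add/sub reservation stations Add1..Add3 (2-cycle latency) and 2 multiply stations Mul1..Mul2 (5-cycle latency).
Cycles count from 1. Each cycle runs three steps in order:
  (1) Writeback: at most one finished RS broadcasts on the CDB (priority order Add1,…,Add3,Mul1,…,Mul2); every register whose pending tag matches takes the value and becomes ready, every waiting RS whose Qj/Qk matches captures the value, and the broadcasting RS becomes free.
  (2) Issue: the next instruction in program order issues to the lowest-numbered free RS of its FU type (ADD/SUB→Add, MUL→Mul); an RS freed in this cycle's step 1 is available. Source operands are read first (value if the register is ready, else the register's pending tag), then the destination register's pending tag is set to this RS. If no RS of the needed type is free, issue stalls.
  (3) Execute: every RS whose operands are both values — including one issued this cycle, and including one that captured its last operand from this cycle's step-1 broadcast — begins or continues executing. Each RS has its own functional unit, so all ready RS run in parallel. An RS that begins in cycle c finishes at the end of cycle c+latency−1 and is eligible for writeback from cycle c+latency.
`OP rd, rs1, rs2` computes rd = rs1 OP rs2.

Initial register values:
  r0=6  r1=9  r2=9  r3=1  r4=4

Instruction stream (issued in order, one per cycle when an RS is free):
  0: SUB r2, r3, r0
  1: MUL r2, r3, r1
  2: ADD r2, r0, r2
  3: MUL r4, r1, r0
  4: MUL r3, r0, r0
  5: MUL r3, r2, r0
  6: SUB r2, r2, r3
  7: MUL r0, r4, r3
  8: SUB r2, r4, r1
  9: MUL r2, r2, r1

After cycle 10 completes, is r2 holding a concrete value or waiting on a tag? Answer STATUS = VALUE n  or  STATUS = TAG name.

c1: issue SUB r2<-Add1 | r0:6,r1:9,r2:Add1,r3:1,r4:4
c2: issue MUL r2<-Mul1 | r0:6,r1:9,r2:Mul1,r3:1,r4:4
c3: CDB Add1=-5; issue ADD r2<-Add1 | r0:6,r1:9,r2:Add1,r3:1,r4:4
c4: issue MUL r4<-Mul2 | r0:6,r1:9,r2:Add1,r3:1,r4:Mul2
c5: stall | r0:6,r1:9,r2:Add1,r3:1,r4:Mul2
c6: stall | r0:6,r1:9,r2:Add1,r3:1,r4:Mul2
c7: CDB Mul1=9; issue MUL r3<-Mul1 | r0:6,r1:9,r2:Add1,r3:Mul1,r4:Mul2
c8: stall | r0:6,r1:9,r2:Add1,r3:Mul1,r4:Mul2
c9: CDB Add1=15; stall | r0:6,r1:9,r2:15,r3:Mul1,r4:Mul2
c10: CDB Mul2=54; issue MUL r3<-Mul2 | r0:6,r1:9,r2:15,r3:Mul2,r4:54

STATUS = VALUE 15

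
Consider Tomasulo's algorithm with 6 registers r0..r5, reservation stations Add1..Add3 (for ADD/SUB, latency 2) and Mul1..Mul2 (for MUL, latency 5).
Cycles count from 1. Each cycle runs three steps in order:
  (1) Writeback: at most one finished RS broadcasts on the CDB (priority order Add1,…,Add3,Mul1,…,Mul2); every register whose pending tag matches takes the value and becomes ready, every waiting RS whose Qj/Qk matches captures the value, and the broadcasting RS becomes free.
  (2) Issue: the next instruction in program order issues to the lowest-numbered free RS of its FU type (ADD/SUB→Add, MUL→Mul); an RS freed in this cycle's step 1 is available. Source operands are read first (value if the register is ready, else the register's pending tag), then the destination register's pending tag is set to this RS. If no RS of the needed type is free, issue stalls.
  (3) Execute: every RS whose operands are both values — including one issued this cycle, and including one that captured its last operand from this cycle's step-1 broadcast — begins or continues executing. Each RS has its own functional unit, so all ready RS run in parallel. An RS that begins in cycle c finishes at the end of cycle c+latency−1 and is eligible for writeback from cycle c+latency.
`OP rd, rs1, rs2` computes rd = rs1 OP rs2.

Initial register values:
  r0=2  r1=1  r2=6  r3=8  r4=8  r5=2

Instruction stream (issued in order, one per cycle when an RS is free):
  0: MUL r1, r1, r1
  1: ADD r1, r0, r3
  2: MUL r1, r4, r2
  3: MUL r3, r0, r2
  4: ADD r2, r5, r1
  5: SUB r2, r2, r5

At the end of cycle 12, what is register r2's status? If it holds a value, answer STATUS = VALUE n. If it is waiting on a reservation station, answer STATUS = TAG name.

cycle 1: issue MUL r1<-Mul1 // r0:2,r1:Mul1,r2:6,r3:8,r4:8,r5:2
cycle 2: issue ADD r1<-Add1 // r0:2,r1:Add1,r2:6,r3:8,r4:8,r5:2
cycle 3: issue MUL r1<-Mul2 // r0:2,r1:Mul2,r2:6,r3:8,r4:8,r5:2
cycle 4: CDB Add1=10; stall // r0:2,r1:Mul2,r2:6,r3:8,r4:8,r5:2
cycle 5: stall // r0:2,r1:Mul2,r2:6,r3:8,r4:8,r5:2
cycle 6: CDB Mul1=1; issue MUL r3<-Mul1 // r0:2,r1:Mul2,r2:6,r3:Mul1,r4:8,r5:2
cycle 7: issue ADD r2<-Add1 // r0:2,r1:Mul2,r2:Add1,r3:Mul1,r4:8,r5:2
cycle 8: CDB Mul2=48; issue SUB r2<-Add2 // r0:2,r1:48,r2:Add2,r3:Mul1,r4:8,r5:2
cycle 9: - // r0:2,r1:48,r2:Add2,r3:Mul1,r4:8,r5:2
cycle 10: CDB Add1=50 // r0:2,r1:48,r2:Add2,r3:Mul1,r4:8,r5:2
cycle 11: CDB Mul1=12 // r0:2,r1:48,r2:Add2,r3:12,r4:8,r5:2
cycle 12: CDB Add2=48 // r0:2,r1:48,r2:48,r3:12,r4:8,r5:2

STATUS = VALUE 48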